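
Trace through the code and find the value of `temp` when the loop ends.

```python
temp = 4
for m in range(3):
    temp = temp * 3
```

Let's trace through this code step by step.

Initialize: temp = 4
Entering loop: for m in range(3):
After iteration 1: m = 0, temp = 12
After iteration 2: m = 1, temp = 36
After iteration 3: m = 2, temp = 108
Loop ends.

Final answer: 108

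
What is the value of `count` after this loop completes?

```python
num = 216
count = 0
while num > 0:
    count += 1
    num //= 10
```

Let's trace through this code step by step.

Initialize: num = 216
Initialize: count = 0
Entering loop: while num > 0:
After iteration 1: num = 21, count = 1
After iteration 2: num = 2, count = 2
After iteration 3: num = 0, count = 3
Loop ends.

Final answer: 3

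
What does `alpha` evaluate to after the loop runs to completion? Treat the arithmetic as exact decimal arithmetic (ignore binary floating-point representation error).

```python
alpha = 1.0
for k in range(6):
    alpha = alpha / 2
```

Let's trace through this code step by step.

Initialize: alpha = 1.0
Entering loop: for k in range(6):
After iteration 1: k = 0, alpha = 0.5
After iteration 2: k = 1, alpha = 0.25
After iteration 3: k = 2, alpha = 0.125
After iteration 4: k = 3, alpha = 0.0625
After iteration 5: k = 4, alpha = 0.03125
After iteration 6: k = 5, alpha = 0.015625
Loop ends.

Final answer: 0.015625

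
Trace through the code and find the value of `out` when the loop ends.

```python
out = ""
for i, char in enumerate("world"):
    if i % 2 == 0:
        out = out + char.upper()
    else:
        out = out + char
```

Let's trace through this code step by step.

Initialize: out = ''
Entering loop: for i, char in enumerate("world"):
After iteration 1: i = 0, char = 'w', out = 'W'
After iteration 2: i = 1, char = 'o', out = 'Wo'
After iteration 3: i = 2, char = 'r', out = 'WoR'
After iteration 4: i = 3, char = 'l', out = 'WoRl'
After iteration 5: i = 4, char = 'd', out = 'WoRlD'
Loop ends.

Final answer: 'WoRlD'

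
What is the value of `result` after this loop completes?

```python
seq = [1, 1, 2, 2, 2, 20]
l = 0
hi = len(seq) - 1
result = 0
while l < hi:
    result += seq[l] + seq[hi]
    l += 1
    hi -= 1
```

Let's trace through this code step by step.

Initialize: seq = [1, 1, 2, 2, 2, 20]
Initialize: l = 0
Initialize: hi = 5
Initialize: result = 0
Entering loop: while l < hi:
After iteration 1: l = 1, hi = 4, result = 21
After iteration 2: l = 2, hi = 3, result = 24
After iteration 3: l = 3, hi = 2, result = 28
Loop ends.

Final answer: 28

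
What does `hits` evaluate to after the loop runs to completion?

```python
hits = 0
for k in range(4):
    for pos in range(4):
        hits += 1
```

Let's trace through this code step by step.

Initialize: hits = 0
Entering loop: for k in range(4):
After iteration 1: k = 0, hits = 4
After iteration 2: k = 1, hits = 8
After iteration 3: k = 2, hits = 12
After iteration 4: k = 3, hits = 16
Loop ends.

Final answer: 16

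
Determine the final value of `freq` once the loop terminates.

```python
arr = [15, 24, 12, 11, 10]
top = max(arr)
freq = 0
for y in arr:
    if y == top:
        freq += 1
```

Let's trace through this code step by step.

Initialize: arr = [15, 24, 12, 11, 10]
Initialize: top = 24
Initialize: freq = 0
Entering loop: for y in arr:
After iteration 1: y = 15, freq = 0
After iteration 2: y = 24, freq = 1
After iteration 3: y = 12, freq = 1
After iteration 4: y = 11, freq = 1
After iteration 5: y = 10, freq = 1
Loop ends.

Final answer: 1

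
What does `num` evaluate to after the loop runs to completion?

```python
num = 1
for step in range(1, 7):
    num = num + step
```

Let's trace through this code step by step.

Initialize: num = 1
Entering loop: for step in range(1, 7):
After iteration 1: step = 1, num = 2
After iteration 2: step = 2, num = 4
After iteration 3: step = 3, num = 7
After iteration 4: step = 4, num = 11
After iteration 5: step = 5, num = 16
After iteration 6: step = 6, num = 22
Loop ends.

Final answer: 22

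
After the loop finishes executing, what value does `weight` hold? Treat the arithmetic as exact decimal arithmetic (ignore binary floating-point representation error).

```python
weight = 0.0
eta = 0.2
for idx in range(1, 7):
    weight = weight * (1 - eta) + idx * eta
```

Let's trace through this code step by step.

Initialize: weight = 0.0
Initialize: eta = 0.2
Entering loop: for idx in range(1, 7):
After iteration 1: idx = 1, weight = 0.2
After iteration 2: idx = 2, weight = 0.56
After iteration 3: idx = 3, weight = 1.048
After iteration 4: idx = 4, weight = 1.6384
After iteration 5: idx = 5, weight = 2.31072
After iteration 6: idx = 6, weight = 3.048576
Loop ends.

Final answer: 3.048576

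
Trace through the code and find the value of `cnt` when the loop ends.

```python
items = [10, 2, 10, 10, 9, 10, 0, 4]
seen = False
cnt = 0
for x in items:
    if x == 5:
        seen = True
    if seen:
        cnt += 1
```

Let's trace through this code step by step.

Initialize: items = [10, 2, 10, 10, 9, 10, 0, 4]
Initialize: seen = False
Initialize: cnt = 0
Entering loop: for x in items:
After iteration 1: x = 10, cnt = 0
After iteration 2: x = 2, cnt = 0
After iteration 3: x = 10, cnt = 0
After iteration 4: x = 10, cnt = 0
After iteration 5: x = 9, cnt = 0
After iteration 6: x = 10, cnt = 0
After iteration 7: x = 0, cnt = 0
After iteration 8: x = 4, cnt = 0
Loop ends.

Final answer: 0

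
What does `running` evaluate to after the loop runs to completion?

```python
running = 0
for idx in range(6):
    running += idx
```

Let's trace through this code step by step.

Initialize: running = 0
Entering loop: for idx in range(6):
After iteration 1: idx = 0, running = 0
After iteration 2: idx = 1, running = 1
After iteration 3: idx = 2, running = 3
After iteration 4: idx = 3, running = 6
After iteration 5: idx = 4, running = 10
After iteration 6: idx = 5, running = 15
Loop ends.

Final answer: 15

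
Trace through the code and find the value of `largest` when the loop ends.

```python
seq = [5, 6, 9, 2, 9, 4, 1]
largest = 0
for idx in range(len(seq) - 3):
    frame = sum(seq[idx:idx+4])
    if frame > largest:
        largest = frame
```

Let's trace through this code step by step.

Initialize: seq = [5, 6, 9, 2, 9, 4, 1]
Initialize: largest = 0
Entering loop: for idx in range(len(seq) - 3):
After iteration 1: idx = 0, largest = 22, frame = 22
After iteration 2: idx = 1, largest = 26, frame = 26
After iteration 3: idx = 2, largest = 26, frame = 24
After iteration 4: idx = 3, largest = 26, frame = 16
Loop ends.

Final answer: 26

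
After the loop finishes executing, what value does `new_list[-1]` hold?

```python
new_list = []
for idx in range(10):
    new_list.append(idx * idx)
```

Let's trace through this code step by step.

Initialize: new_list = []
Entering loop: for idx in range(10):
After iteration 1: idx = 0, new_list = [0]
After iteration 2: idx = 1, new_list = [0, 1]
After iteration 3: idx = 2, new_list = [0, 1, 4]
After iteration 4: idx = 3, new_list = [0, 1, 4, 9]
After iteration 5: idx = 4, new_list = [0, 1, 4, 9, 16]
After iteration 6: idx = 5, new_list = [0, 1, 4, 9, 16, 25]
After iteration 7: idx = 6, new_list = [0, 1, 4, 9, 16, 25, 36]
After iteration 8: idx = 7, new_list = [0, 1, 4, 9, 16, 25, 36, 49]
After iteration 9: idx = 8, new_list = [0, 1, 4, 9, 16, 25, 36, 49, 64]
After iteration 10: idx = 9, new_list = [0, 1, 4, 9, 16, 25, 36, 49, 64, 81]
Loop ends.
new_list[-1] = 81

Final answer: 81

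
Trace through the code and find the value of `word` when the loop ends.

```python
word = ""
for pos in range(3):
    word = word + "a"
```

Let's trace through this code step by step.

Initialize: word = ''
Entering loop: for pos in range(3):
After iteration 1: pos = 0, word = 'a'
After iteration 2: pos = 1, word = 'aa'
After iteration 3: pos = 2, word = 'aaa'
Loop ends.

Final answer: 'aaa'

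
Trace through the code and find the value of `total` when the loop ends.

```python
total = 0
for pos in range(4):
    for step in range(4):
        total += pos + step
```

Let's trace through this code step by step.

Initialize: total = 0
Entering loop: for pos in range(4):
After iteration 1: pos = 0, total = 6
After iteration 2: pos = 1, total = 16
After iteration 3: pos = 2, total = 30
After iteration 4: pos = 3, total = 48
Loop ends.

Final answer: 48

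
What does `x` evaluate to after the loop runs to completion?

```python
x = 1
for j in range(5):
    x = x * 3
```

Let's trace through this code step by step.

Initialize: x = 1
Entering loop: for j in range(5):
After iteration 1: j = 0, x = 3
After iteration 2: j = 1, x = 9
After iteration 3: j = 2, x = 27
After iteration 4: j = 3, x = 81
After iteration 5: j = 4, x = 243
Loop ends.

Final answer: 243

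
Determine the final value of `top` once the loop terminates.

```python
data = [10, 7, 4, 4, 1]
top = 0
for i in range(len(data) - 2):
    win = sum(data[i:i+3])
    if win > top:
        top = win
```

Let's trace through this code step by step.

Initialize: data = [10, 7, 4, 4, 1]
Initialize: top = 0
Entering loop: for i in range(len(data) - 2):
After iteration 1: i = 0, top = 21, win = 21
After iteration 2: i = 1, top = 21, win = 15
After iteration 3: i = 2, top = 21, win = 9
Loop ends.

Final answer: 21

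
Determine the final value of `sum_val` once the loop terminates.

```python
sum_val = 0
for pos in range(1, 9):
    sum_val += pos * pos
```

Let's trace through this code step by step.

Initialize: sum_val = 0
Entering loop: for pos in range(1, 9):
After iteration 1: pos = 1, sum_val = 1
After iteration 2: pos = 2, sum_val = 5
After iteration 3: pos = 3, sum_val = 14
After iteration 4: pos = 4, sum_val = 30
After iteration 5: pos = 5, sum_val = 55
After iteration 6: pos = 6, sum_val = 91
After iteration 7: pos = 7, sum_val = 140
After iteration 8: pos = 8, sum_val = 204
Loop ends.

Final answer: 204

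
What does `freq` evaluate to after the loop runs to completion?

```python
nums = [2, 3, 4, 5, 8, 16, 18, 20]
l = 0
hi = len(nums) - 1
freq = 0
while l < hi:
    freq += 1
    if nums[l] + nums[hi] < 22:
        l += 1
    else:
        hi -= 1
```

Let's trace through this code step by step.

Initialize: nums = [2, 3, 4, 5, 8, 16, 18, 20]
Initialize: l = 0
Initialize: hi = 7
Initialize: freq = 0
Entering loop: while l < hi:
After iteration 1: l = 0, hi = 6, freq = 1
After iteration 2: l = 1, hi = 6, freq = 2
After iteration 3: l = 2, hi = 6, freq = 3
After iteration 4: l = 2, hi = 5, freq = 4
After iteration 5: l = 3, hi = 5, freq = 5
After iteration 6: l = 4, hi = 5, freq = 6
After iteration 7: l = 4, hi = 4, freq = 7
Loop ends.

Final answer: 7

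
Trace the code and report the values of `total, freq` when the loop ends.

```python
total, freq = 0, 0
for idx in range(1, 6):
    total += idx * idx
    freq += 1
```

Let's trace through this code step by step.

Initialize: total = 0
Initialize: freq = 0
Entering loop: for idx in range(1, 6):
After iteration 1: idx = 1, total = 1, freq = 1
After iteration 2: idx = 2, total = 5, freq = 2
After iteration 3: idx = 3, total = 14, freq = 3
After iteration 4: idx = 4, total = 30, freq = 4
After iteration 5: idx = 5, total = 55, freq = 5
Loop ends.

Final answer: 55, 5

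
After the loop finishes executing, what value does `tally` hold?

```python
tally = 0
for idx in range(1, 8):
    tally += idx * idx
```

Let's trace through this code step by step.

Initialize: tally = 0
Entering loop: for idx in range(1, 8):
After iteration 1: idx = 1, tally = 1
After iteration 2: idx = 2, tally = 5
After iteration 3: idx = 3, tally = 14
After iteration 4: idx = 4, tally = 30
After iteration 5: idx = 5, tally = 55
After iteration 6: idx = 6, tally = 91
After iteration 7: idx = 7, tally = 140
Loop ends.

Final answer: 140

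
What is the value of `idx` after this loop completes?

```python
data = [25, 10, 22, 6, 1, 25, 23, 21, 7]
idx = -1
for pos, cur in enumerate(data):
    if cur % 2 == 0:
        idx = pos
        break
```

Let's trace through this code step by step.

Initialize: data = [25, 10, 22, 6, 1, 25, 23, 21, 7]
Initialize: idx = -1
Entering loop: for pos, cur in enumerate(data):
After iteration 1: pos = 0, cur = 25, idx = -1
After iteration 2: pos = 1, cur = 10, idx = 1
Loop ends.

Final answer: 1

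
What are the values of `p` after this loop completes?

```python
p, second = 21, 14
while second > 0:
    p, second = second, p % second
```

Let's trace through this code step by step.

Initialize: p = 21
Initialize: second = 14
Entering loop: while second > 0:
After iteration 1: p = 14, second = 7
After iteration 2: p = 7, second = 0
Loop ends.

Final answer: 7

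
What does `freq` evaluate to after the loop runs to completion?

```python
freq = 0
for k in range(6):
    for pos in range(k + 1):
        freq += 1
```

Let's trace through this code step by step.

Initialize: freq = 0
Entering loop: for k in range(6):
After iteration 1: k = 0, freq = 1, pos = 0
After iteration 2: k = 1, freq = 3, pos = 1
After iteration 3: k = 2, freq = 6, pos = 2
After iteration 4: k = 3, freq = 10, pos = 3
After iteration 5: k = 4, freq = 15, pos = 4
After iteration 6: k = 5, freq = 21, pos = 5
Loop ends.

Final answer: 21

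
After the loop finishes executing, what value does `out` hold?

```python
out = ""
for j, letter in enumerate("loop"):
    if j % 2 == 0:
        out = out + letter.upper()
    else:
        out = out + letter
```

Let's trace through this code step by step.

Initialize: out = ''
Entering loop: for j, letter in enumerate("loop"):
After iteration 1: j = 0, letter = 'l', out = 'L'
After iteration 2: j = 1, letter = 'o', out = 'Lo'
After iteration 3: j = 2, letter = 'o', out = 'LoO'
After iteration 4: j = 3, letter = 'p', out = 'LoOp'
Loop ends.

Final answer: 'LoOp'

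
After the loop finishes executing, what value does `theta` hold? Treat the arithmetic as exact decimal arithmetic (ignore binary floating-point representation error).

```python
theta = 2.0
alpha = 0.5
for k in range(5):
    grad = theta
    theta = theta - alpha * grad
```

Let's trace through this code step by step.

Initialize: theta = 2.0
Initialize: alpha = 0.5
Entering loop: for k in range(5):
After iteration 1: k = 0, theta = 1.0, grad = 2.0
After iteration 2: k = 1, theta = 0.5, grad = 1.0
After iteration 3: k = 2, theta = 0.25, grad = 0.5
After iteration 4: k = 3, theta = 0.125, grad = 0.25
After iteration 5: k = 4, theta = 0.0625, grad = 0.125
Loop ends.

Final answer: 0.0625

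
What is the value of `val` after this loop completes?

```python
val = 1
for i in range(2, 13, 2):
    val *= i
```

Let's trace through this code step by step.

Initialize: val = 1
Entering loop: for i in range(2, 13, 2):
After iteration 1: i = 2, val = 2
After iteration 2: i = 4, val = 8
After iteration 3: i = 6, val = 48
After iteration 4: i = 8, val = 384
After iteration 5: i = 10, val = 3840
After iteration 6: i = 12, val = 46080
Loop ends.

Final answer: 46080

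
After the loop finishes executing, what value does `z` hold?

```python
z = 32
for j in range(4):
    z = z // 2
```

Let's trace through this code step by step.

Initialize: z = 32
Entering loop: for j in range(4):
After iteration 1: j = 0, z = 16
After iteration 2: j = 1, z = 8
After iteration 3: j = 2, z = 4
After iteration 4: j = 3, z = 2
Loop ends.

Final answer: 2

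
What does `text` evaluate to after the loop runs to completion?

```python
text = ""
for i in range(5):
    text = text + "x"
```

Let's trace through this code step by step.

Initialize: text = ''
Entering loop: for i in range(5):
After iteration 1: i = 0, text = 'x'
After iteration 2: i = 1, text = 'xx'
After iteration 3: i = 2, text = 'xxx'
After iteration 4: i = 3, text = 'xxxx'
After iteration 5: i = 4, text = 'xxxxx'
Loop ends.

Final answer: 'xxxxx'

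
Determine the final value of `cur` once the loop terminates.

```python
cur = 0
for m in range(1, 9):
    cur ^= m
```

Let's trace through this code step by step.

Initialize: cur = 0
Entering loop: for m in range(1, 9):
After iteration 1: m = 1, cur = 1
After iteration 2: m = 2, cur = 3
After iteration 3: m = 3, cur = 0
After iteration 4: m = 4, cur = 4
After iteration 5: m = 5, cur = 1
After iteration 6: m = 6, cur = 7
After iteration 7: m = 7, cur = 0
After iteration 8: m = 8, cur = 8
Loop ends.

Final answer: 8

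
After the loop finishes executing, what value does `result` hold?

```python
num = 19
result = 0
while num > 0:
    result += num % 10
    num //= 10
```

Let's trace through this code step by step.

Initialize: num = 19
Initialize: result = 0
Entering loop: while num > 0:
After iteration 1: num = 1, result = 9
After iteration 2: num = 0, result = 10
Loop ends.

Final answer: 10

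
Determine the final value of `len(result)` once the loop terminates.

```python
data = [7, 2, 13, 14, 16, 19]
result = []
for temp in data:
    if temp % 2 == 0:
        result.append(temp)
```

Let's trace through this code step by step.

Initialize: data = [7, 2, 13, 14, 16, 19]
Initialize: result = []
Entering loop: for temp in data:
After iteration 1: temp = 7, result = []
After iteration 2: temp = 2, result = [2]
After iteration 3: temp = 13, result = [2]
After iteration 4: temp = 14, result = [2, 14]
After iteration 5: temp = 16, result = [2, 14, 16]
After iteration 6: temp = 19, result = [2, 14, 16]
Loop ends.
len(result) = 3

Final answer: 3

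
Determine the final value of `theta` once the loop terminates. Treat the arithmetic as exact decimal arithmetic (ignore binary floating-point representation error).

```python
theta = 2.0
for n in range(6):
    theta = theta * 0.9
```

Let's trace through this code step by step.

Initialize: theta = 2.0
Entering loop: for n in range(6):
After iteration 1: n = 0, theta = 1.8
After iteration 2: n = 1, theta = 1.62
After iteration 3: n = 2, theta = 1.458
After iteration 4: n = 3, theta = 1.3122
After iteration 5: n = 4, theta = 1.18098
After iteration 6: n = 5, theta = 1.062882
Loop ends.

Final answer: 1.062882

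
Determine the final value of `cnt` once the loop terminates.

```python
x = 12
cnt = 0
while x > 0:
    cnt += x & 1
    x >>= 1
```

Let's trace through this code step by step.

Initialize: x = 12
Initialize: cnt = 0
Entering loop: while x > 0:
After iteration 1: x = 6, cnt = 0
After iteration 2: x = 3, cnt = 0
After iteration 3: x = 1, cnt = 1
After iteration 4: x = 0, cnt = 2
Loop ends.

Final answer: 2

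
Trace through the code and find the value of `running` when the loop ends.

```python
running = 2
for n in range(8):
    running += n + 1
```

Let's trace through this code step by step.

Initialize: running = 2
Entering loop: for n in range(8):
After iteration 1: n = 0, running = 3
After iteration 2: n = 1, running = 5
After iteration 3: n = 2, running = 8
After iteration 4: n = 3, running = 12
After iteration 5: n = 4, running = 17
After iteration 6: n = 5, running = 23
After iteration 7: n = 6, running = 30
After iteration 8: n = 7, running = 38
Loop ends.

Final answer: 38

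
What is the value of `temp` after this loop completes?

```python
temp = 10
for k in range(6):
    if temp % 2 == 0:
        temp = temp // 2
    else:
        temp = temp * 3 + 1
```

Let's trace through this code step by step.

Initialize: temp = 10
Entering loop: for k in range(6):
After iteration 1: k = 0, temp = 5
After iteration 2: k = 1, temp = 16
After iteration 3: k = 2, temp = 8
After iteration 4: k = 3, temp = 4
After iteration 5: k = 4, temp = 2
After iteration 6: k = 5, temp = 1
Loop ends.

Final answer: 1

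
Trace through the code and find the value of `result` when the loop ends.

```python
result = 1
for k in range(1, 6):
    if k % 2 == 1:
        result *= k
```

Let's trace through this code step by step.

Initialize: result = 1
Entering loop: for k in range(1, 6):
After iteration 1: k = 1, result = 1
After iteration 2: k = 2, result = 1
After iteration 3: k = 3, result = 3
After iteration 4: k = 4, result = 3
After iteration 5: k = 5, result = 15
Loop ends.

Final answer: 15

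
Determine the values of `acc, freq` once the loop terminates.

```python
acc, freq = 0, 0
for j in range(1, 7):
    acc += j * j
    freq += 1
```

Let's trace through this code step by step.

Initialize: acc = 0
Initialize: freq = 0
Entering loop: for j in range(1, 7):
After iteration 1: j = 1, acc = 1, freq = 1
After iteration 2: j = 2, acc = 5, freq = 2
After iteration 3: j = 3, acc = 14, freq = 3
After iteration 4: j = 4, acc = 30, freq = 4
After iteration 5: j = 5, acc = 55, freq = 5
After iteration 6: j = 6, acc = 91, freq = 6
Loop ends.

Final answer: 91, 6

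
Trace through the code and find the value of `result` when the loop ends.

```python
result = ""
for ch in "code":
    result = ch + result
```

Let's trace through this code step by step.

Initialize: result = ''
Entering loop: for ch in "code":
After iteration 1: ch = 'c', result = 'c'
After iteration 2: ch = 'o', result = 'oc'
After iteration 3: ch = 'd', result = 'doc'
After iteration 4: ch = 'e', result = 'edoc'
Loop ends.

Final answer: 'edoc'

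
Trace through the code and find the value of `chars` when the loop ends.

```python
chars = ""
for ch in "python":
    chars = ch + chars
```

Let's trace through this code step by step.

Initialize: chars = ''
Entering loop: for ch in "python":
After iteration 1: ch = 'p', chars = 'p'
After iteration 2: ch = 'y', chars = 'yp'
After iteration 3: ch = 't', chars = 'typ'
After iteration 4: ch = 'h', chars = 'htyp'
After iteration 5: ch = 'o', chars = 'ohtyp'
After iteration 6: ch = 'n', chars = 'nohtyp'
Loop ends.

Final answer: 'nohtyp'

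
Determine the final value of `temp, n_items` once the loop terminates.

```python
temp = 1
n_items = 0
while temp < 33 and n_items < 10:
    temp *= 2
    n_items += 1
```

Let's trace through this code step by step.

Initialize: temp = 1
Initialize: n_items = 0
Entering loop: while temp < 33 and n_items < 10:
After iteration 1: temp = 2, n_items = 1
After iteration 2: temp = 4, n_items = 2
After iteration 3: temp = 8, n_items = 3
After iteration 4: temp = 16, n_items = 4
After iteration 5: temp = 32, n_items = 5
After iteration 6: temp = 64, n_items = 6
Loop ends.

Final answer: 64, 6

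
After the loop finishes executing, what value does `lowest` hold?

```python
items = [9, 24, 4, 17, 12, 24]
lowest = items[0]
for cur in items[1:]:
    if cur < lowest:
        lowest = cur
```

Let's trace through this code step by step.

Initialize: items = [9, 24, 4, 17, 12, 24]
Initialize: lowest = 9
Entering loop: for cur in items[1:]:
After iteration 1: cur = 24, lowest = 9
After iteration 2: cur = 4, lowest = 4
After iteration 3: cur = 17, lowest = 4
After iteration 4: cur = 12, lowest = 4
After iteration 5: cur = 24, lowest = 4
Loop ends.

Final answer: 4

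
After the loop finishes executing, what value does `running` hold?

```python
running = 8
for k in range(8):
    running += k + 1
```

Let's trace through this code step by step.

Initialize: running = 8
Entering loop: for k in range(8):
After iteration 1: k = 0, running = 9
After iteration 2: k = 1, running = 11
After iteration 3: k = 2, running = 14
After iteration 4: k = 3, running = 18
After iteration 5: k = 4, running = 23
After iteration 6: k = 5, running = 29
After iteration 7: k = 6, running = 36
After iteration 8: k = 7, running = 44
Loop ends.

Final answer: 44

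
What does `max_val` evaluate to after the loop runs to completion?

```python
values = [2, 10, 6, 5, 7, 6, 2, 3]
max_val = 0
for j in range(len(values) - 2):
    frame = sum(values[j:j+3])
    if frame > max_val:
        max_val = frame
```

Let's trace through this code step by step.

Initialize: values = [2, 10, 6, 5, 7, 6, 2, 3]
Initialize: max_val = 0
Entering loop: for j in range(len(values) - 2):
After iteration 1: j = 0, max_val = 18, frame = 18
After iteration 2: j = 1, max_val = 21, frame = 21
After iteration 3: j = 2, max_val = 21, frame = 18
After iteration 4: j = 3, max_val = 21, frame = 18
After iteration 5: j = 4, max_val = 21, frame = 15
After iteration 6: j = 5, max_val = 21, frame = 11
Loop ends.

Final answer: 21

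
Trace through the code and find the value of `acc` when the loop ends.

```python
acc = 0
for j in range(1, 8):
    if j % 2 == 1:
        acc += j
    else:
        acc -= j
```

Let's trace through this code step by step.

Initialize: acc = 0
Entering loop: for j in range(1, 8):
After iteration 1: j = 1, acc = 1
After iteration 2: j = 2, acc = -1
After iteration 3: j = 3, acc = 2
After iteration 4: j = 4, acc = -2
After iteration 5: j = 5, acc = 3
After iteration 6: j = 6, acc = -3
After iteration 7: j = 7, acc = 4
Loop ends.

Final answer: 4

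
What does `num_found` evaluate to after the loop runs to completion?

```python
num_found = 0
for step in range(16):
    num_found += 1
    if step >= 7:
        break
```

Let's trace through this code step by step.

Initialize: num_found = 0
Entering loop: for step in range(16):
After iteration 1: step = 0, num_found = 1
After iteration 2: step = 1, num_found = 2
After iteration 3: step = 2, num_found = 3
After iteration 4: step = 3, num_found = 4
After iteration 5: step = 4, num_found = 5
After iteration 6: step = 5, num_found = 6
After iteration 7: step = 6, num_found = 7
After iteration 8: step = 7, num_found = 8
Loop ends.

Final answer: 8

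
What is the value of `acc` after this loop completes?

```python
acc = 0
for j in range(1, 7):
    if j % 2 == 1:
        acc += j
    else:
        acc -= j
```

Let's trace through this code step by step.

Initialize: acc = 0
Entering loop: for j in range(1, 7):
After iteration 1: j = 1, acc = 1
After iteration 2: j = 2, acc = -1
After iteration 3: j = 3, acc = 2
After iteration 4: j = 4, acc = -2
After iteration 5: j = 5, acc = 3
After iteration 6: j = 6, acc = -3
Loop ends.

Final answer: -3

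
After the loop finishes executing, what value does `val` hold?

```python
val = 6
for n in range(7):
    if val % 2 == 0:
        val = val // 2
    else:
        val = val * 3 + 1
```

Let's trace through this code step by step.

Initialize: val = 6
Entering loop: for n in range(7):
After iteration 1: n = 0, val = 3
After iteration 2: n = 1, val = 10
After iteration 3: n = 2, val = 5
After iteration 4: n = 3, val = 16
After iteration 5: n = 4, val = 8
After iteration 6: n = 5, val = 4
After iteration 7: n = 6, val = 2
Loop ends.

Final answer: 2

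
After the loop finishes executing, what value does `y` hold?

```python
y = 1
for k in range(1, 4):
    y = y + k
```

Let's trace through this code step by step.

Initialize: y = 1
Entering loop: for k in range(1, 4):
After iteration 1: k = 1, y = 2
After iteration 2: k = 2, y = 4
After iteration 3: k = 3, y = 7
Loop ends.

Final answer: 7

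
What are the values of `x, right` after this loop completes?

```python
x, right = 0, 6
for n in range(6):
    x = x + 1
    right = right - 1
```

Let's trace through this code step by step.

Initialize: x = 0
Initialize: right = 6
Entering loop: for n in range(6):
After iteration 1: n = 0, x = 1, right = 5
After iteration 2: n = 1, x = 2, right = 4
After iteration 3: n = 2, x = 3, right = 3
After iteration 4: n = 3, x = 4, right = 2
After iteration 5: n = 4, x = 5, right = 1
After iteration 6: n = 5, x = 6, right = 0
Loop ends.

Final answer: 6, 0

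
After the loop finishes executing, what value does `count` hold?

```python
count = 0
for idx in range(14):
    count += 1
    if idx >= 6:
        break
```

Let's trace through this code step by step.

Initialize: count = 0
Entering loop: for idx in range(14):
After iteration 1: idx = 0, count = 1
After iteration 2: idx = 1, count = 2
After iteration 3: idx = 2, count = 3
After iteration 4: idx = 3, count = 4
After iteration 5: idx = 4, count = 5
After iteration 6: idx = 5, count = 6
After iteration 7: idx = 6, count = 7
Loop ends.

Final answer: 7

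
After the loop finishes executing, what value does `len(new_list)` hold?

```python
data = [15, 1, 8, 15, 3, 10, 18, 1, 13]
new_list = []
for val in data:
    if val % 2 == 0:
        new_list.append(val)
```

Let's trace through this code step by step.

Initialize: data = [15, 1, 8, 15, 3, 10, 18, 1, 13]
Initialize: new_list = []
Entering loop: for val in data:
After iteration 1: val = 15, new_list = []
After iteration 2: val = 1, new_list = []
After iteration 3: val = 8, new_list = [8]
After iteration 4: val = 15, new_list = [8]
After iteration 5: val = 3, new_list = [8]
After iteration 6: val = 10, new_list = [8, 10]
After iteration 7: val = 18, new_list = [8, 10, 18]
After iteration 8: val = 1, new_list = [8, 10, 18]
After iteration 9: val = 13, new_list = [8, 10, 18]
Loop ends.
len(new_list) = 3

Final answer: 3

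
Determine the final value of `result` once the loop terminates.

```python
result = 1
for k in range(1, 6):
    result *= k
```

Let's trace through this code step by step.

Initialize: result = 1
Entering loop: for k in range(1, 6):
After iteration 1: k = 1, result = 1
After iteration 2: k = 2, result = 2
After iteration 3: k = 3, result = 6
After iteration 4: k = 4, result = 24
After iteration 5: k = 5, result = 120
Loop ends.

Final answer: 120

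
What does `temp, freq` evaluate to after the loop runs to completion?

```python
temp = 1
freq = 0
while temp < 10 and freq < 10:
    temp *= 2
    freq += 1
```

Let's trace through this code step by step.

Initialize: temp = 1
Initialize: freq = 0
Entering loop: while temp < 10 and freq < 10:
After iteration 1: temp = 2, freq = 1
After iteration 2: temp = 4, freq = 2
After iteration 3: temp = 8, freq = 3
After iteration 4: temp = 16, freq = 4
Loop ends.

Final answer: 16, 4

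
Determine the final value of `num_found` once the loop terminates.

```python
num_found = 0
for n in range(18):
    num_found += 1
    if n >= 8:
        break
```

Let's trace through this code step by step.

Initialize: num_found = 0
Entering loop: for n in range(18):
After iteration 1: n = 0, num_found = 1
After iteration 2: n = 1, num_found = 2
After iteration 3: n = 2, num_found = 3
After iteration 4: n = 3, num_found = 4
After iteration 5: n = 4, num_found = 5
After iteration 6: n = 5, num_found = 6
After iteration 7: n = 6, num_found = 7
After iteration 8: n = 7, num_found = 8
After iteration 9: n = 8, num_found = 9
Loop ends.

Final answer: 9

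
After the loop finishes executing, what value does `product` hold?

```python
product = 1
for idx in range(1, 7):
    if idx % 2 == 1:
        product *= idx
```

Let's trace through this code step by step.

Initialize: product = 1
Entering loop: for idx in range(1, 7):
After iteration 1: idx = 1, product = 1
After iteration 2: idx = 2, product = 1
After iteration 3: idx = 3, product = 3
After iteration 4: idx = 4, product = 3
After iteration 5: idx = 5, product = 15
After iteration 6: idx = 6, product = 15
Loop ends.

Final answer: 15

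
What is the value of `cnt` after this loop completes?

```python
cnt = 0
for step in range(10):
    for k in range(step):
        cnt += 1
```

Let's trace through this code step by step.

Initialize: cnt = 0
Entering loop: for step in range(10):
After iteration 1: step = 0, cnt = 0
After iteration 2: step = 1, cnt = 1, k = 0
After iteration 3: step = 2, cnt = 3, k = 1
After iteration 4: step = 3, cnt = 6, k = 2
After iteration 5: step = 4, cnt = 10, k = 3
After iteration 6: step = 5, cnt = 15, k = 4
After iteration 7: step = 6, cnt = 21, k = 5
After iteration 8: step = 7, cnt = 28, k = 6
After iteration 9: step = 8, cnt = 36, k = 7
After iteration 10: step = 9, cnt = 45, k = 8
Loop ends.

Final answer: 45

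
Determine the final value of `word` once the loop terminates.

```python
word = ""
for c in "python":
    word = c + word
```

Let's trace through this code step by step.

Initialize: word = ''
Entering loop: for c in "python":
After iteration 1: c = 'p', word = 'p'
After iteration 2: c = 'y', word = 'yp'
After iteration 3: c = 't', word = 'typ'
After iteration 4: c = 'h', word = 'htyp'
After iteration 5: c = 'o', word = 'ohtyp'
After iteration 6: c = 'n', word = 'nohtyp'
Loop ends.

Final answer: 'nohtyp'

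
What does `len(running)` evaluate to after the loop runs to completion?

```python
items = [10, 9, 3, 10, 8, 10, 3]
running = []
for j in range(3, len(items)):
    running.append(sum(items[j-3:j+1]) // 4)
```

Let's trace through this code step by step.

Initialize: items = [10, 9, 3, 10, 8, 10, 3]
Initialize: running = []
Entering loop: for j in range(3, len(items)):
After iteration 1: j = 3, running = [8]
After iteration 2: j = 4, running = [8, 7]
After iteration 3: j = 5, running = [8, 7, 7]
After iteration 4: j = 6, running = [8, 7, 7, 7]
Loop ends.
len(running) = 4

Final answer: 4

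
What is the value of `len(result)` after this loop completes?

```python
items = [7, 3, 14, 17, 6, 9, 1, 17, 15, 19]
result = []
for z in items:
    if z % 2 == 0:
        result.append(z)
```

Let's trace through this code step by step.

Initialize: items = [7, 3, 14, 17, 6, 9, 1, 17, 15, 19]
Initialize: result = []
Entering loop: for z in items:
After iteration 1: z = 7, result = []
After iteration 2: z = 3, result = []
After iteration 3: z = 14, result = [14]
After iteration 4: z = 17, result = [14]
After iteration 5: z = 6, result = [14, 6]
After iteration 6: z = 9, result = [14, 6]
After iteration 7: z = 1, result = [14, 6]
After iteration 8: z = 17, result = [14, 6]
After iteration 9: z = 15, result = [14, 6]
After iteration 10: z = 19, result = [14, 6]
Loop ends.
len(result) = 2

Final answer: 2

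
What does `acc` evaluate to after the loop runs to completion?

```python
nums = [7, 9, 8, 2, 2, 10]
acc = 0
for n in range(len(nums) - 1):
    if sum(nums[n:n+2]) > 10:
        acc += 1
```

Let's trace through this code step by step.

Initialize: nums = [7, 9, 8, 2, 2, 10]
Initialize: acc = 0
Entering loop: for n in range(len(nums) - 1):
After iteration 1: n = 0, acc = 1
After iteration 2: n = 1, acc = 2
After iteration 3: n = 2, acc = 2
After iteration 4: n = 3, acc = 2
After iteration 5: n = 4, acc = 3
Loop ends.

Final answer: 3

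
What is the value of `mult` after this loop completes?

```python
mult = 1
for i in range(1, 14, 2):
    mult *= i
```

Let's trace through this code step by step.

Initialize: mult = 1
Entering loop: for i in range(1, 14, 2):
After iteration 1: i = 1, mult = 1
After iteration 2: i = 3, mult = 3
After iteration 3: i = 5, mult = 15
After iteration 4: i = 7, mult = 105
After iteration 5: i = 9, mult = 945
After iteration 6: i = 11, mult = 10395
After iteration 7: i = 13, mult = 135135
Loop ends.

Final answer: 135135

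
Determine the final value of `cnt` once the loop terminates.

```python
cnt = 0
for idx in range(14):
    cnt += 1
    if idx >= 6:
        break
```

Let's trace through this code step by step.

Initialize: cnt = 0
Entering loop: for idx in range(14):
After iteration 1: idx = 0, cnt = 1
After iteration 2: idx = 1, cnt = 2
After iteration 3: idx = 2, cnt = 3
After iteration 4: idx = 3, cnt = 4
After iteration 5: idx = 4, cnt = 5
After iteration 6: idx = 5, cnt = 6
After iteration 7: idx = 6, cnt = 7
Loop ends.

Final answer: 7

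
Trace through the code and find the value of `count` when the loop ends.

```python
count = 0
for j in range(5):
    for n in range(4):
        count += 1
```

Let's trace through this code step by step.

Initialize: count = 0
Entering loop: for j in range(5):
After iteration 1: j = 0, count = 4
After iteration 2: j = 1, count = 8
After iteration 3: j = 2, count = 12
After iteration 4: j = 3, count = 16
After iteration 5: j = 4, count = 20
Loop ends.

Final answer: 20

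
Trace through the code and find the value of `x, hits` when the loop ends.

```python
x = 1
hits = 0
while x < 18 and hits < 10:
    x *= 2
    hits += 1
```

Let's trace through this code step by step.

Initialize: x = 1
Initialize: hits = 0
Entering loop: while x < 18 and hits < 10:
After iteration 1: x = 2, hits = 1
After iteration 2: x = 4, hits = 2
After iteration 3: x = 8, hits = 3
After iteration 4: x = 16, hits = 4
After iteration 5: x = 32, hits = 5
Loop ends.

Final answer: 32, 5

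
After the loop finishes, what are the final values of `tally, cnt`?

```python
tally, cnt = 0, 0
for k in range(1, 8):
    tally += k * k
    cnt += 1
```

Let's trace through this code step by step.

Initialize: tally = 0
Initialize: cnt = 0
Entering loop: for k in range(1, 8):
After iteration 1: k = 1, tally = 1, cnt = 1
After iteration 2: k = 2, tally = 5, cnt = 2
After iteration 3: k = 3, tally = 14, cnt = 3
After iteration 4: k = 4, tally = 30, cnt = 4
After iteration 5: k = 5, tally = 55, cnt = 5
After iteration 6: k = 6, tally = 91, cnt = 6
After iteration 7: k = 7, tally = 140, cnt = 7
Loop ends.

Final answer: 140, 7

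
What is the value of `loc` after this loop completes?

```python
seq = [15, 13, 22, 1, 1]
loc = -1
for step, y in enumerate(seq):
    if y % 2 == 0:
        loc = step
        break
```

Let's trace through this code step by step.

Initialize: seq = [15, 13, 22, 1, 1]
Initialize: loc = -1
Entering loop: for step, y in enumerate(seq):
After iteration 1: step = 0, y = 15, loc = -1
After iteration 2: step = 1, y = 13, loc = -1
After iteration 3: step = 2, y = 22, loc = 2
Loop ends.

Final answer: 2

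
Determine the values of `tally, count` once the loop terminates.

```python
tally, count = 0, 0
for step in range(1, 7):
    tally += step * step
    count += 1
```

Let's trace through this code step by step.

Initialize: tally = 0
Initialize: count = 0
Entering loop: for step in range(1, 7):
After iteration 1: step = 1, tally = 1, count = 1
After iteration 2: step = 2, tally = 5, count = 2
After iteration 3: step = 3, tally = 14, count = 3
After iteration 4: step = 4, tally = 30, count = 4
After iteration 5: step = 5, tally = 55, count = 5
After iteration 6: step = 6, tally = 91, count = 6
Loop ends.

Final answer: 91, 6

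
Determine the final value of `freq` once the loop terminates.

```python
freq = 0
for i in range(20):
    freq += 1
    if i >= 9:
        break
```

Let's trace through this code step by step.

Initialize: freq = 0
Entering loop: for i in range(20):
After iteration 1: i = 0, freq = 1
After iteration 2: i = 1, freq = 2
After iteration 3: i = 2, freq = 3
After iteration 4: i = 3, freq = 4
After iteration 5: i = 4, freq = 5
After iteration 6: i = 5, freq = 6
After iteration 7: i = 6, freq = 7
After iteration 8: i = 7, freq = 8
After iteration 9: i = 8, freq = 9
After iteration 10: i = 9, freq = 10
Loop ends.

Final answer: 10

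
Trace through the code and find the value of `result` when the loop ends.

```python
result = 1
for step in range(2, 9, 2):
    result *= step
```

Let's trace through this code step by step.

Initialize: result = 1
Entering loop: for step in range(2, 9, 2):
After iteration 1: step = 2, result = 2
After iteration 2: step = 4, result = 8
After iteration 3: step = 6, result = 48
After iteration 4: step = 8, result = 384
Loop ends.

Final answer: 384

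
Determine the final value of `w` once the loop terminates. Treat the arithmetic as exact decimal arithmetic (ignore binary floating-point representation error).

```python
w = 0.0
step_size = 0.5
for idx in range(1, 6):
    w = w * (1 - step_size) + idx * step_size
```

Let's trace through this code step by step.

Initialize: w = 0.0
Initialize: step_size = 0.5
Entering loop: for idx in range(1, 6):
After iteration 1: idx = 1, w = 0.5
After iteration 2: idx = 2, w = 1.25
After iteration 3: idx = 3, w = 2.125
After iteration 4: idx = 4, w = 3.0625
After iteration 5: idx = 5, w = 4.03125
Loop ends.

Final answer: 4.03125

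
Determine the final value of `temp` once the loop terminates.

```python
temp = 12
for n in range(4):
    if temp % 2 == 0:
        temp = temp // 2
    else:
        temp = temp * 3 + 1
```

Let's trace through this code step by step.

Initialize: temp = 12
Entering loop: for n in range(4):
After iteration 1: n = 0, temp = 6
After iteration 2: n = 1, temp = 3
After iteration 3: n = 2, temp = 10
After iteration 4: n = 3, temp = 5
Loop ends.

Final answer: 5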